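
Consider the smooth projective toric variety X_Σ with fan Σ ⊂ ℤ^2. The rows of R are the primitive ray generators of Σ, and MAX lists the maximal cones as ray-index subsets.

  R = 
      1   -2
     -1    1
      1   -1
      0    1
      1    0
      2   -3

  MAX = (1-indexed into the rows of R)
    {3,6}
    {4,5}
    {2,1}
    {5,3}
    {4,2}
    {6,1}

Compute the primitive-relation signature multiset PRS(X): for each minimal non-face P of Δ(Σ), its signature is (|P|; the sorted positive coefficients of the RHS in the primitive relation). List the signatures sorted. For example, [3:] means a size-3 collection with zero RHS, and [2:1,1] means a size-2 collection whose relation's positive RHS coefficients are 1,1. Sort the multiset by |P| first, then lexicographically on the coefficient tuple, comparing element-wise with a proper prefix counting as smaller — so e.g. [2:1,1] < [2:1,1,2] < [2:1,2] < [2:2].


Primitive collections (9):

  {2,3}:  v_{2} + v_{3} = 0  ⟹  sig = [2:]
  {1,3}:  v_{1} + v_{3} = v_{6}  ⟹  sig = [2:1]
  {1,4}:  v_{1} + v_{4} = v_{3}  ⟹  sig = [2:1]
  {2,5}:  v_{2} + v_{5} = v_{4}  ⟹  sig = [2:1]
  {2,6}:  v_{2} + v_{6} = v_{1}  ⟹  sig = [2:1]
  {3,4}:  v_{3} + v_{4} = v_{5}  ⟹  sig = [2:1]
  {1,5}:  v_{1} + v_{5} = 2·v_{3}  ⟹  sig = [2:2]
  {4,6}:  v_{4} + v_{6} = 2·v_{3}  ⟹  sig = [2:2]
  {5,6}:  v_{5} + v_{6} = 3·v_{3}  ⟹  sig = [2:3]

Signatures (|P|; sorted positive RHS coefficients), sorted:
[[2:], [2:1], [2:1], [2:1], [2:1], [2:1], [2:2], [2:2], [2:3]]


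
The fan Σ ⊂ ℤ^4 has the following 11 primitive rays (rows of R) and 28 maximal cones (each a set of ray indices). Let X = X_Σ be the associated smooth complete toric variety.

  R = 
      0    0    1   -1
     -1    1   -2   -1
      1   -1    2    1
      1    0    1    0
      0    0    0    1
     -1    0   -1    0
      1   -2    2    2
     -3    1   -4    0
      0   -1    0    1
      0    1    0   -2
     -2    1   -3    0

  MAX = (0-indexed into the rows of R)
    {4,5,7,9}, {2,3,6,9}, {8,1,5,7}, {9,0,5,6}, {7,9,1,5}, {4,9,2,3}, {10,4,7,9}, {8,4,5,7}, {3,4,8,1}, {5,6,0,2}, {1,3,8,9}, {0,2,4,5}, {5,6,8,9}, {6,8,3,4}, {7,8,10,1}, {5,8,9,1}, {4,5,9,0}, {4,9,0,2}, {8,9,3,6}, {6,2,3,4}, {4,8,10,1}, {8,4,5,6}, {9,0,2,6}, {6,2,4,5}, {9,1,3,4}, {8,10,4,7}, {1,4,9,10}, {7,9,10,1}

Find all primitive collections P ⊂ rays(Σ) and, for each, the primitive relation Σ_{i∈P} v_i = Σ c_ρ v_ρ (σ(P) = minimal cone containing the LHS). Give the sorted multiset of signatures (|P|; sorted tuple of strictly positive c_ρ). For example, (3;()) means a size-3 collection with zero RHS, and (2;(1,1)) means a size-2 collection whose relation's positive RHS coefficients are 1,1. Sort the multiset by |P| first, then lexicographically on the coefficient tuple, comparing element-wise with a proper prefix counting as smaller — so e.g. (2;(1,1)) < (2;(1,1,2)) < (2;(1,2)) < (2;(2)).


24 collections generate NE(X_Σ); each relation:

  • {1,2}:  v_{1} + v_{2} = 0  ⟹  sig = (2;())
  • {3,5}:  v_{3} + v_{5} = 0  ⟹  sig = (2;())
  • {1,6}:  v_{1} + v_{6} = v_{8}  ⟹  sig = (2;(1))
  • {2,8}:  v_{2} + v_{8} = v_{6}  ⟹  sig = (2;(1))
  • {3,7}:  v_{3} + v_{7} = v_{10}  ⟹  sig = (2;(1))
  • {5,10}:  v_{5} + v_{10} = v_{7}  ⟹  sig = (2;(1))
  • {0,1}:  v_{0} + v_{1} = v_{5} + v_{9}  ⟹  sig = (2;(1,1))
  • {0,3}:  v_{0} + v_{3} = v_{2} + v_{9}  ⟹  sig = (2;(1,1))
  • {2,10}:  v_{2} + v_{10} = v_{4} + v_{5}  ⟹  sig = (2;(1,1))
  • {3,10}:  v_{3} + v_{10} = v_{1} + v_{4}  ⟹  sig = (2;(1,1))
  • {0,8}:  v_{0} + v_{8} = v_{5} + v_{6} + v_{9}  ⟹  sig = (2;(1,1,1))
  • {6,10}:  v_{6} + v_{10} = v_{4} + v_{5} + v_{8}  ⟹  sig = (2;(1,1,1))
  • {0,10}:  v_{0} + v_{10} = v_{4} + 2·v_{5} + v_{9}  ⟹  sig = (2;(1,1,2))
  • {6,7}:  v_{6} + v_{7} = v_{4} + 2·v_{5} + v_{8}  ⟹  sig = (2;(1,1,2))
  • {0,7}:  v_{0} + v_{7} = v_{4} + 3·v_{5} + v_{9}  ⟹  sig = (2;(1,1,3))
  • {2,7}:  v_{2} + v_{7} = v_{4} + 2·v_{5}  ⟹  sig = (2;(1,2))
  • {4,8,9}:  v_{4} + v_{8} + v_{9} = 0  ⟹  sig = (3;())
  • {1,4,5}:  v_{1} + v_{4} + v_{5} = v_{10}  ⟹  sig = (3;(1))
  • {2,5,9}:  v_{2} + v_{5} + v_{9} = v_{0}  ⟹  sig = (3;(1))
  • {4,6,9}:  v_{4} + v_{6} + v_{9} = v_{2}  ⟹  sig = (3;(1))
  • {8,9,10}:  v_{8} + v_{9} + v_{10} = v_{1} + v_{5}  ⟹  sig = (3;(1,1))
  • {0,4,6}:  v_{0} + v_{4} + v_{6} = 2·v_{2} + v_{5}  ⟹  sig = (3;(1,2))
  • {7,8,9}:  v_{7} + v_{8} + v_{9} = v_{1} + 2·v_{5}  ⟹  sig = (3;(1,2))
  • {1,4,7}:  v_{1} + v_{4} + v_{7} = 2·v_{10}  ⟹  sig = (3;(2))

Signatures (|P|; sorted positive RHS coefficients), sorted:
[(2;()), (2;()), (2;(1)), (2;(1)), (2;(1)), (2;(1)), (2;(1,1)), (2;(1,1)), (2;(1,1)), (2;(1,1)), (2;(1,1,1)), (2;(1,1,1)), (2;(1,1,2)), (2;(1,1,2)), (2;(1,1,3)), (2;(1,2)), (3;()), (3;(1)), (3;(1)), (3;(1)), (3;(1,1)), (3;(1,2)), (3;(1,2)), (3;(2))]


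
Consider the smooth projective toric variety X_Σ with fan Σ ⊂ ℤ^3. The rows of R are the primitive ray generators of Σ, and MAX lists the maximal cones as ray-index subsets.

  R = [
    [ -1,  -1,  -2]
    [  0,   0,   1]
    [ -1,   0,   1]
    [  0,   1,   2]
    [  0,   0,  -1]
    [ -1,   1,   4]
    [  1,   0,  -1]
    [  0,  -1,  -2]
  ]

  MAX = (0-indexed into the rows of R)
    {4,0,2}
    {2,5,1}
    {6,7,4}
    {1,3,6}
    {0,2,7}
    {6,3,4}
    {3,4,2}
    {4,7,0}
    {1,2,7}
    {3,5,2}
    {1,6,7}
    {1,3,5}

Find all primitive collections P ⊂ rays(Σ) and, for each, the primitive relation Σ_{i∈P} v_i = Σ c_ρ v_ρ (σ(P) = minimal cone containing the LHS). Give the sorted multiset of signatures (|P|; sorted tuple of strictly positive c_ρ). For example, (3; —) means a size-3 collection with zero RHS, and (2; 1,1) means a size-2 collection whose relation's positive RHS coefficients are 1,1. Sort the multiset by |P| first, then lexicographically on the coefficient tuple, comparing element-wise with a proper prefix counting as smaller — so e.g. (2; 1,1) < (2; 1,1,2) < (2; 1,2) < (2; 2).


Minimal non-faces — 12 found among 8 rays, 12 max cones:

  P={1,4}:  v_{1} + v_{4} = 0 ; sig = (2; —)
  P={2,6}:  v_{2} + v_{6} = 0 ; sig = (2; —)
  P={3,7}:  v_{3} + v_{7} = 0 ; sig = (2; —)
  P={0,1}:  v_{0} + v_{1} = v_{2} + v_{7} ; sig = (2; 1,1)
  P={0,3}:  v_{0} + v_{3} = v_{2} + v_{4} ; sig = (2; 1,1)
  P={0,6}:  v_{0} + v_{6} = v_{4} + v_{7} ; sig = (2; 1,1)
  P={4,5}:  v_{4} + v_{5} = v_{2} + v_{3} ; sig = (2; 1,1)
  P={5,6}:  v_{5} + v_{6} = v_{1} + v_{3} ; sig = (2; 1,1)
  P={5,7}:  v_{5} + v_{7} = v_{1} + v_{2} ; sig = (2; 1,1)
  P={0,5}:  v_{0} + v_{5} = 2·v_{2} ; sig = (2; 2)
  P={1,2,3}:  v_{1} + v_{2} + v_{3} = v_{5} ; sig = (3; 1)
  P={2,4,7}:  v_{2} + v_{4} + v_{7} = v_{0} ; sig = (3; 1)

Sorted signature multiset PRS(X):
[(2; —), (2; —), (2; —), (2; 1,1), (2; 1,1), (2; 1,1), (2; 1,1), (2; 1,1), (2; 1,1), (2; 2), (3; 1), (3; 1)]


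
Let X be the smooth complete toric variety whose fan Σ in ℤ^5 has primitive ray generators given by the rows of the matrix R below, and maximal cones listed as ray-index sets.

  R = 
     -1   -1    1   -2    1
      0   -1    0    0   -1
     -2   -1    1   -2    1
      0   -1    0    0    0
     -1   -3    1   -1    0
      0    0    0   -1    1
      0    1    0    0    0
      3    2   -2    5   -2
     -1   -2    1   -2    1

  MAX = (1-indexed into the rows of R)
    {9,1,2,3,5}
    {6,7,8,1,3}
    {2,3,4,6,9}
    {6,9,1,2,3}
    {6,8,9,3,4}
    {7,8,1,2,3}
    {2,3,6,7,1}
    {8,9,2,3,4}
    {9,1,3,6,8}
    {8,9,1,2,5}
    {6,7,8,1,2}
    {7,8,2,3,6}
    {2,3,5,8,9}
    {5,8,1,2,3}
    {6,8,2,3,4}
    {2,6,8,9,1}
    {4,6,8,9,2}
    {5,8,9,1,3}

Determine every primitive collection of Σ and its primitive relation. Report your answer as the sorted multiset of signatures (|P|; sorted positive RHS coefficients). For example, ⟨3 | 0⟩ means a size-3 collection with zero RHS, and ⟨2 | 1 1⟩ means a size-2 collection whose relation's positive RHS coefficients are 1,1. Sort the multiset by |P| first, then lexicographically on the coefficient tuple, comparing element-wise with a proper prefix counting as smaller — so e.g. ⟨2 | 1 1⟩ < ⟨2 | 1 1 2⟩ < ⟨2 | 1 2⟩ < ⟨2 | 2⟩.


9 minimal non-faces of Δ(Σ) (on 9 rays):

  {4,7}:  v_{4} + v_{7} = 0 — sig = ⟨2 | 0⟩
  {1,4}:  v_{1} + v_{4} = v_{9} — sig = ⟨2 | 1⟩
  {7,9}:  v_{7} + v_{9} = v_{1} — sig = ⟨2 | 1⟩
  {5,6}:  v_{5} + v_{6} = v_{4} + v_{9} — sig = ⟨2 | 1 1⟩
  {4,5}:  v_{4} + v_{5} = v_{2} + v_{3} + v_{8} + 2·v_{9} — sig = ⟨2 | 1 1 1 2⟩
  {5,7}:  v_{5} + v_{7} = 2·v_{1} + v_{2} + v_{3} + v_{8} — sig = ⟨2 | 1 1 1 2⟩
  {1,2,3,6,8}:  v_{1} + v_{2} + v_{3} + v_{6} + v_{8} = v_{4} — sig = ⟨5 | 1⟩
  {1,2,3,8,9}:  v_{1} + v_{2} + v_{3} + v_{8} + v_{9} = v_{5} — sig = ⟨5 | 1⟩
  {2,3,6,8,9}:  v_{2} + v_{3} + v_{6} + v_{8} + v_{9} = 2·v_{4} — sig = ⟨5 | 2⟩

Sorted signature multiset PRS(X):
    ⟨2 | 0⟩
    ⟨2 | 1⟩
    ⟨2 | 1⟩
    ⟨2 | 1 1⟩
    ⟨2 | 1 1 1 2⟩
    ⟨2 | 1 1 1 2⟩
    ⟨5 | 1⟩
    ⟨5 | 1⟩
    ⟨5 | 2⟩


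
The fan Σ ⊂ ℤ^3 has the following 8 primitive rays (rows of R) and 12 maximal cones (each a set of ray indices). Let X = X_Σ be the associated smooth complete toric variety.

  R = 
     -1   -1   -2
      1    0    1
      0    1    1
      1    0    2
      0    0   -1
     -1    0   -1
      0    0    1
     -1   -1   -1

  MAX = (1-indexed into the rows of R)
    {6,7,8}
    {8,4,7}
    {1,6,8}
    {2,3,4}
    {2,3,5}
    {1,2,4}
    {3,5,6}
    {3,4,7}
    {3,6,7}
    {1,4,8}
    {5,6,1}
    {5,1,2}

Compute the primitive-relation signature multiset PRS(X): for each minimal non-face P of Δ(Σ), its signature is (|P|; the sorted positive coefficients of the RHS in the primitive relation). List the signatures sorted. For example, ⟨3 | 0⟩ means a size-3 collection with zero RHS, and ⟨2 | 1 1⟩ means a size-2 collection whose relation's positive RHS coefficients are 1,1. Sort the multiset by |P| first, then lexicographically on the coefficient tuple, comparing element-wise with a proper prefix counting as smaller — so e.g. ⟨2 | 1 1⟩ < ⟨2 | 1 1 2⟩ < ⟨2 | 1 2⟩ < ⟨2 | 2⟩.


|primitive collections| = 10. Relations:

  • {2,6}:  v_{2} + v_{6} = 0  ⟹  sig = ⟨2 | 0⟩
  • {5,7}:  v_{5} + v_{7} = 0  ⟹  sig = ⟨2 | 0⟩
  • {1,3}:  v_{1} + v_{3} = v_{6}  ⟹  sig = ⟨2 | 1⟩
  • {1,7}:  v_{1} + v_{7} = v_{8}  ⟹  sig = ⟨2 | 1⟩
  • {2,7}:  v_{2} + v_{7} = v_{4}  ⟹  sig = ⟨2 | 1⟩
  • {4,5}:  v_{4} + v_{5} = v_{2}  ⟹  sig = ⟨2 | 1⟩
  • {4,6}:  v_{4} + v_{6} = v_{7}  ⟹  sig = ⟨2 | 1⟩
  • {5,8}:  v_{5} + v_{8} = v_{1}  ⟹  sig = ⟨2 | 1⟩
  • {2,8}:  v_{2} + v_{8} = v_{1} + v_{4}  ⟹  sig = ⟨2 | 1 1⟩
  • {3,8}:  v_{3} + v_{8} = v_{6} + v_{7}  ⟹  sig = ⟨2 | 1 1⟩

Hence PRS(X_Σ) =
{ ⟨2 | 0⟩ ×2,  ⟨2 | 1⟩ ×6,  ⟨2 | 1 1⟩ ×2 }


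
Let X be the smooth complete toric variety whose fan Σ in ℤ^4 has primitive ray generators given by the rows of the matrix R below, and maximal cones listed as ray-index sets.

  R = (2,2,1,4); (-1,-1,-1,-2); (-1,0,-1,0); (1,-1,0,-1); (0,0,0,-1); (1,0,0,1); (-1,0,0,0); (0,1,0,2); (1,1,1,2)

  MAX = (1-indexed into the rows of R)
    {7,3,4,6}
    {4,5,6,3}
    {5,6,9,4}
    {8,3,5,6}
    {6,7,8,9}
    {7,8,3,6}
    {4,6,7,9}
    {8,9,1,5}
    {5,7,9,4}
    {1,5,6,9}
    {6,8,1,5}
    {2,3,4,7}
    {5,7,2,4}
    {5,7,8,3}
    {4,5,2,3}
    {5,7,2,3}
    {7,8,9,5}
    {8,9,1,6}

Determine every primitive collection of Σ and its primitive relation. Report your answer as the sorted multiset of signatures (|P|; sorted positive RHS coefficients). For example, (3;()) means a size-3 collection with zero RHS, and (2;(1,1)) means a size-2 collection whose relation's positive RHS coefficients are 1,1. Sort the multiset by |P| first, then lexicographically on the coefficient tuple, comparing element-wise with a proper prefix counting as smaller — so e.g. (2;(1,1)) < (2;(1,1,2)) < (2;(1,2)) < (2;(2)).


12 collections generate NE(X_Σ); each relation:

  • {2,9}:  v_{2} + v_{9} = 0  ⟹  sig = (2;())
  • {2,8}:  v_{2} + v_{8} = v_{3}  ⟹  sig = (2;(1))
  • {3,9}:  v_{3} + v_{9} = v_{8}  ⟹  sig = (2;(1))
  • {4,8}:  v_{4} + v_{8} = v_{6}  ⟹  sig = (2;(1))
  • {1,7}:  v_{1} + v_{7} = v_{8} + v_{9}  ⟹  sig = (2;(1,1))
  • {2,6}:  v_{2} + v_{6} = v_{3} + v_{4}  ⟹  sig = (2;(1,1))
  • {1,2}:  v_{1} + v_{2} = v_{5} + v_{6} + v_{8}  ⟹  sig = (2;(1,1,1))
  • {1,3}:  v_{1} + v_{3} = v_{5} + v_{6} + 2·v_{8}  ⟹  sig = (2;(1,1,2))
  • {1,4}:  v_{1} + v_{4} = v_{5} + 2·v_{6} + v_{9}  ⟹  sig = (2;(1,1,2))
  • {5,6,7}:  v_{5} + v_{6} + v_{7} = 0  ⟹  sig = (3;())
  • {3,4,5,7}:  v_{3} + v_{4} + v_{5} + v_{7} = v_{2}  ⟹  sig = (4;(1))
  • {5,6,8,9}:  v_{5} + v_{6} + v_{8} + v_{9} = v_{1}  ⟹  sig = (4;(1))

Hence PRS(X_Σ) =
    |P|=2: 9 collections, coeffs (), (1), (1), (1), (1,1), (1,1), (1,1,1), (1,1,2), (1,1,2)
    |P|=3: 1 collection, coeffs ()
    |P|=4: 2 collections, coeffs (1), (1)


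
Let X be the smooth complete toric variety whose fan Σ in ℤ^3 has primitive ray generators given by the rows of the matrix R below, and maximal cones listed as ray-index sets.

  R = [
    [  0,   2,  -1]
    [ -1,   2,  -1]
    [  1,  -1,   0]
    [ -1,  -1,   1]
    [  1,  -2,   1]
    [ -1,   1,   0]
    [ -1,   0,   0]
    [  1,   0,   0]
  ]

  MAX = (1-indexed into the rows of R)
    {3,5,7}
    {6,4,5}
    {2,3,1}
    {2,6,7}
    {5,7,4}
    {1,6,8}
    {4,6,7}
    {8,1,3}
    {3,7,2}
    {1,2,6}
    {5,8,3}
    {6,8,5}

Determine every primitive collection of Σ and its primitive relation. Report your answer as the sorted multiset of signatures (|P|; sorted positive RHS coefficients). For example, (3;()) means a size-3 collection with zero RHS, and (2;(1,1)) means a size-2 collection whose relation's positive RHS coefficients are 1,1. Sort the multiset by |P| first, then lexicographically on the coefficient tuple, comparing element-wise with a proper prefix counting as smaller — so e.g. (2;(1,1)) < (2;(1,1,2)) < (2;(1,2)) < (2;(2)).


Σ has 11 primitive collections:

  {2,5}:  v_{2} + v_{5} = 0 — sig = (2;())
  {3,6}:  v_{3} + v_{6} = 0 — sig = (2;())
  {7,8}:  v_{7} + v_{8} = 0 — sig = (2;())
  {1,4}:  v_{1} + v_{4} = v_{6} — sig = (2;(1))
  {1,5}:  v_{1} + v_{5} = v_{8} — sig = (2;(1))
  {1,7}:  v_{1} + v_{7} = v_{2} — sig = (2;(1))
  {2,8}:  v_{2} + v_{8} = v_{1} — sig = (2;(1))
  {2,4}:  v_{2} + v_{4} = v_{6} + v_{7} — sig = (2;(1,1))
  {3,4}:  v_{3} + v_{4} = v_{5} + v_{7} — sig = (2;(1,1))
  {4,8}:  v_{4} + v_{8} = v_{5} + v_{6} — sig = (2;(1,1))
  {5,6,7}:  v_{5} + v_{6} + v_{7} = v_{4} — sig = (3;(1))

Signatures (|P|; sorted positive RHS coefficients), sorted:
    (2;())
    (2;())
    (2;())
    (2;(1))
    (2;(1))
    (2;(1))
    (2;(1))
    (2;(1,1))
    (2;(1,1))
    (2;(1,1))
    (3;(1))


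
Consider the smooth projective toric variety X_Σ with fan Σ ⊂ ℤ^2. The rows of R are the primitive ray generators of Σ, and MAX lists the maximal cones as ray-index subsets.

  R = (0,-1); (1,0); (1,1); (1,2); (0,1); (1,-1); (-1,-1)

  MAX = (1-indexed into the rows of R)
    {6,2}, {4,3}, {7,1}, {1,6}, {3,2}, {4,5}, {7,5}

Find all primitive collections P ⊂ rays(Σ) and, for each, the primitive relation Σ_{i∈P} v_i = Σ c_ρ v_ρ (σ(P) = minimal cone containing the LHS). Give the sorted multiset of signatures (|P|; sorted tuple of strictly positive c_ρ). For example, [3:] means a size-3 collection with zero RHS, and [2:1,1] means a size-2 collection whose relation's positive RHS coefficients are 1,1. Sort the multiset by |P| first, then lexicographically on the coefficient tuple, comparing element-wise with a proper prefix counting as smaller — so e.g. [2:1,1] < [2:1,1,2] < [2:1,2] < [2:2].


Primitive collections (14):

  P = {1,5}:  v_{1} + v_{5} = 0  →  sig = [2:]
  P = {3,7}:  v_{3} + v_{7} = 0  →  sig = [2:]
  P = {1,2}:  v_{1} + v_{2} = v_{6}  →  sig = [2:1]
  P = {1,3}:  v_{1} + v_{3} = v_{2}  →  sig = [2:1]
  P = {1,4}:  v_{1} + v_{4} = v_{3}  →  sig = [2:1]
  P = {2,5}:  v_{2} + v_{5} = v_{3}  →  sig = [2:1]
  P = {2,7}:  v_{2} + v_{7} = v_{1}  →  sig = [2:1]
  P = {3,5}:  v_{3} + v_{5} = v_{4}  →  sig = [2:1]
  P = {4,7}:  v_{4} + v_{7} = v_{5}  →  sig = [2:1]
  P = {5,6}:  v_{5} + v_{6} = v_{2}  →  sig = [2:1]
  P = {4,6}:  v_{4} + v_{6} = v_{2} + v_{3}  →  sig = [2:1,1]
  P = {2,4}:  v_{2} + v_{4} = 2·v_{3}  →  sig = [2:2]
  P = {3,6}:  v_{3} + v_{6} = 2·v_{2}  →  sig = [2:2]
  P = {6,7}:  v_{6} + v_{7} = 2·v_{1}  →  sig = [2:2]

Sorted signature multiset PRS(X):
{ [2:] ×2,  [2:1] ×8,  [2:1,1],  [2:2] ×3 }


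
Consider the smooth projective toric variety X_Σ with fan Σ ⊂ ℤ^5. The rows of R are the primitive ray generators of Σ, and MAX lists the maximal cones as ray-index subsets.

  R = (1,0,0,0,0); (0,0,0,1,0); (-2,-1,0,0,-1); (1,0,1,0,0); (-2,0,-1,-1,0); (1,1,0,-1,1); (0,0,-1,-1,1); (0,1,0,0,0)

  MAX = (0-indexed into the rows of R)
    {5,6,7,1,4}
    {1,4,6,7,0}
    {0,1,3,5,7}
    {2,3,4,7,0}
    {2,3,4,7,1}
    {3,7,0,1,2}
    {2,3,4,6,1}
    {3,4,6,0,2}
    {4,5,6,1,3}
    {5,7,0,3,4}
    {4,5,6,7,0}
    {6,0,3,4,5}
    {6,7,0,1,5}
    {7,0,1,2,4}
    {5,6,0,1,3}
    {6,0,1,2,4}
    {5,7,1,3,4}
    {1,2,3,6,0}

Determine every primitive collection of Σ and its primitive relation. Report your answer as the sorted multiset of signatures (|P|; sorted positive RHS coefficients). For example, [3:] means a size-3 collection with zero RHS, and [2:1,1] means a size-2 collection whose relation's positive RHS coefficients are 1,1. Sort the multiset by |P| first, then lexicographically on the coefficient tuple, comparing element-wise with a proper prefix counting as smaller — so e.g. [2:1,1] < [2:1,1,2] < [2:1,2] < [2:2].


|primitive collections| = 5. Relations:

  P = {2,5}:  v_{2} + v_{5} = v_{3} + v_{4}  ⇒ sig = [2:1,1]
  P = {2,6,7}:  v_{2} + v_{6} + v_{7} = v_{4}  ⇒ sig = [3:1]
  P = {3,6,7}:  v_{3} + v_{6} + v_{7} = v_{5}  ⇒ sig = [3:1]
  P = {0,1,3,4}:  v_{0} + v_{1} + v_{3} + v_{4} = 0  ⇒ sig = [4:]
  P = {0,1,4,5}:  v_{0} + v_{1} + v_{4} + v_{5} = v_{6} + v_{7}  ⇒ sig = [4:1,1]

Signatures (|P|; sorted positive RHS coefficients), sorted:
{ [2:1,1],  [3:1] ×2,  [4:],  [4:1,1] }


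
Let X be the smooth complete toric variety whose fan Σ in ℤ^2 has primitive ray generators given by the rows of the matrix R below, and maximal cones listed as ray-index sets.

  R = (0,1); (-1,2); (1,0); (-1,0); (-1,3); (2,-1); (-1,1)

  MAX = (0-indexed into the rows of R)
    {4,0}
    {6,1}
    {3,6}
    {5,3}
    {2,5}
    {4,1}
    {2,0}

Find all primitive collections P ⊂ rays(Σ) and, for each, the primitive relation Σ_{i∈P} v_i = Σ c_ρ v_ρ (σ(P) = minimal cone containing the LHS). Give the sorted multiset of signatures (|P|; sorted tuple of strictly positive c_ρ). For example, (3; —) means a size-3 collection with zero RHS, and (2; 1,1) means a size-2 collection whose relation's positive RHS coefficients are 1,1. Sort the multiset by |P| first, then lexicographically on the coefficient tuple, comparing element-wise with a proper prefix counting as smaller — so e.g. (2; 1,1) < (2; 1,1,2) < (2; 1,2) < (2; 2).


|primitive collections| = 14. Relations:

  {2,3}:  v_{2} + v_{3} = 0  ⇒ sig = (2; —)
  {0,1}:  v_{0} + v_{1} = v_{4}  ⇒ sig = (2; 1)
  {0,3}:  v_{0} + v_{3} = v_{6}  ⇒ sig = (2; 1)
  {0,6}:  v_{0} + v_{6} = v_{1}  ⇒ sig = (2; 1)
  {2,6}:  v_{2} + v_{6} = v_{0}  ⇒ sig = (2; 1)
  {5,6}:  v_{5} + v_{6} = v_{2}  ⇒ sig = (2; 1)
  {1,5}:  v_{1} + v_{5} = v_{0} + v_{2}  ⇒ sig = (2; 1,1)
  {3,4}:  v_{3} + v_{4} = v_{1} + v_{6}  ⇒ sig = (2; 1,1)
  {4,5}:  v_{4} + v_{5} = 2·v_{0} + v_{2}  ⇒ sig = (2; 1,2)
  {0,5}:  v_{0} + v_{5} = 2·v_{2}  ⇒ sig = (2; 2)
  {1,2}:  v_{1} + v_{2} = 2·v_{0}  ⇒ sig = (2; 2)
  {1,3}:  v_{1} + v_{3} = 2·v_{6}  ⇒ sig = (2; 2)
  {4,6}:  v_{4} + v_{6} = 2·v_{1}  ⇒ sig = (2; 2)
  {2,4}:  v_{2} + v_{4} = 3·v_{0}  ⇒ sig = (2; 3)

Signatures (|P|; sorted positive RHS coefficients), sorted:
[(2; —), (2; 1), (2; 1), (2; 1), (2; 1), (2; 1), (2; 1,1), (2; 1,1), (2; 1,2), (2; 2), (2; 2), (2; 2), (2; 2), (2; 3)]


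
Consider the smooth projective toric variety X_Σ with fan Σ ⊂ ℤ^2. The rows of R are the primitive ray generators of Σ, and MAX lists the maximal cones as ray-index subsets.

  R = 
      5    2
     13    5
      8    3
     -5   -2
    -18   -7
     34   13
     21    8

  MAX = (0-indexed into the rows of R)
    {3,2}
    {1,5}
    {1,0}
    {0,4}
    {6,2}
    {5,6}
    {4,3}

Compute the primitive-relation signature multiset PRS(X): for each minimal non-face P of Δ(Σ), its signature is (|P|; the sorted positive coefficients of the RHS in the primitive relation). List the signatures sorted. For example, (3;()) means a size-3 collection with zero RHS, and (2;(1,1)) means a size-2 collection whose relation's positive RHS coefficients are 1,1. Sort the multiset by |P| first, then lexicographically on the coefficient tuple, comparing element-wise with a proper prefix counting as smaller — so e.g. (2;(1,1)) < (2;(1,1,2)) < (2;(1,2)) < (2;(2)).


The 14 primitive collections of Σ (r=7, n=2):

  • {0,3}:  v_{0} + v_{3} = 0  ⇒ sig = (2;())
  • {0,2}:  v_{0} + v_{2} = v_{1}  ⇒ sig = (2;(1))
  • {1,2}:  v_{1} + v_{2} = v_{6}  ⇒ sig = (2;(1))
  • {1,3}:  v_{1} + v_{3} = v_{2}  ⇒ sig = (2;(1))
  • {1,4}:  v_{1} + v_{4} = v_{3}  ⇒ sig = (2;(1))
  • {1,6}:  v_{1} + v_{6} = v_{5}  ⇒ sig = (2;(1))
  • {3,5}:  v_{3} + v_{5} = v_{2} + v_{6}  ⇒ sig = (2;(1,1))
  • {4,6}:  v_{4} + v_{6} = v_{2} + v_{3}  ⇒ sig = (2;(1,1))
  • {0,6}:  v_{0} + v_{6} = 2·v_{1}  ⇒ sig = (2;(2))
  • {2,4}:  v_{2} + v_{4} = 2·v_{3}  ⇒ sig = (2;(2))
  • {2,5}:  v_{2} + v_{5} = 2·v_{6}  ⇒ sig = (2;(2))
  • {3,6}:  v_{3} + v_{6} = 2·v_{2}  ⇒ sig = (2;(2))
  • {4,5}:  v_{4} + v_{5} = 2·v_{2}  ⇒ sig = (2;(2))
  • {0,5}:  v_{0} + v_{5} = 3·v_{1}  ⇒ sig = (2;(3))

Sorted signature multiset PRS(X):
    (2;())
    (2;(1))
    (2;(1))
    (2;(1))
    (2;(1))
    (2;(1))
    (2;(1,1))
    (2;(1,1))
    (2;(2))
    (2;(2))
    (2;(2))
    (2;(2))
    (2;(2))
    (2;(3))


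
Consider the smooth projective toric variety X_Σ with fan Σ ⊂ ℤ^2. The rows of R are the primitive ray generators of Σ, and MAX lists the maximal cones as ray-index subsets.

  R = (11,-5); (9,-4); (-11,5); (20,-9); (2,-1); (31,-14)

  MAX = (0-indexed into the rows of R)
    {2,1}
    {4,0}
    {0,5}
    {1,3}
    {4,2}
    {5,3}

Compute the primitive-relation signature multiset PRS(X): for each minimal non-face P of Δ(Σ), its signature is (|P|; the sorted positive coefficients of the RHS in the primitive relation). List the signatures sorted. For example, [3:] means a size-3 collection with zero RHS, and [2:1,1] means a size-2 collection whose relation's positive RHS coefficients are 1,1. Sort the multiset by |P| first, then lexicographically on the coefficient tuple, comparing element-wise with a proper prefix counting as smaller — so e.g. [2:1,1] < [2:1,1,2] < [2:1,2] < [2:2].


Primitive collections (9):

  P={0,2}:  v_{0} + v_{2} = 0  so sig = [2:]
  P={0,1}:  v_{0} + v_{1} = v_{3}  so sig = [2:1]
  P={0,3}:  v_{0} + v_{3} = v_{5}  so sig = [2:1]
  P={1,4}:  v_{1} + v_{4} = v_{0}  so sig = [2:1]
  P={2,3}:  v_{2} + v_{3} = v_{1}  so sig = [2:1]
  P={2,5}:  v_{2} + v_{5} = v_{3}  so sig = [2:1]
  P={1,5}:  v_{1} + v_{5} = 2·v_{3}  so sig = [2:2]
  P={3,4}:  v_{3} + v_{4} = 2·v_{0}  so sig = [2:2]
  P={4,5}:  v_{4} + v_{5} = 3·v_{0}  so sig = [2:3]

Hence PRS(X_Σ) =
[[2:], [2:1], [2:1], [2:1], [2:1], [2:1], [2:2], [2:2], [2:3]]


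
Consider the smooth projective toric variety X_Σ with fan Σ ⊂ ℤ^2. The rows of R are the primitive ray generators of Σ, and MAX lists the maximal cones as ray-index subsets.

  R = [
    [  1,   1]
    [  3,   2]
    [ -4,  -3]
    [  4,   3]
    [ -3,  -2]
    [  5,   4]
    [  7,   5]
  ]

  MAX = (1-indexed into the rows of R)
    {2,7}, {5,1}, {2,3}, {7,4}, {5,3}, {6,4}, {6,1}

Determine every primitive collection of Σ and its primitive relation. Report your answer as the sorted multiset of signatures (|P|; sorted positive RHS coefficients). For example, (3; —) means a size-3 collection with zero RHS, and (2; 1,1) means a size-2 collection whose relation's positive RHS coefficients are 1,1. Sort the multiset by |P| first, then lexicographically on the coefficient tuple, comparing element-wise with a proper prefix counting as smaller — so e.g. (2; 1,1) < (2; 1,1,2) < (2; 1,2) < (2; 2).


Minimal non-faces — 14 found among 7 rays, 7 max cones:

  • {2,5}:  v_{2} + v_{5} = 0 — sig = (2; —)
  • {3,4}:  v_{3} + v_{4} = 0 — sig = (2; —)
  • {1,2}:  v_{1} + v_{2} = v_{4} — sig = (2; 1)
  • {1,3}:  v_{1} + v_{3} = v_{5} — sig = (2; 1)
  • {1,4}:  v_{1} + v_{4} = v_{6} — sig = (2; 1)
  • {2,4}:  v_{2} + v_{4} = v_{7} — sig = (2; 1)
  • {3,6}:  v_{3} + v_{6} = v_{1} — sig = (2; 1)
  • {3,7}:  v_{3} + v_{7} = v_{2} — sig = (2; 1)
  • {4,5}:  v_{4} + v_{5} = v_{1} — sig = (2; 1)
  • {5,7}:  v_{5} + v_{7} = v_{4} — sig = (2; 1)
  • {1,7}:  v_{1} + v_{7} = 2·v_{4} — sig = (2; 2)
  • {2,6}:  v_{2} + v_{6} = 2·v_{4} — sig = (2; 2)
  • {5,6}:  v_{5} + v_{6} = 2·v_{1} — sig = (2; 2)
  • {6,7}:  v_{6} + v_{7} = 3·v_{4} — sig = (2; 3)

so the primitive-relation signature multiset is
{ (2; —) ×2,  (2; 1) ×8,  (2; 2) ×3,  (2; 3) }


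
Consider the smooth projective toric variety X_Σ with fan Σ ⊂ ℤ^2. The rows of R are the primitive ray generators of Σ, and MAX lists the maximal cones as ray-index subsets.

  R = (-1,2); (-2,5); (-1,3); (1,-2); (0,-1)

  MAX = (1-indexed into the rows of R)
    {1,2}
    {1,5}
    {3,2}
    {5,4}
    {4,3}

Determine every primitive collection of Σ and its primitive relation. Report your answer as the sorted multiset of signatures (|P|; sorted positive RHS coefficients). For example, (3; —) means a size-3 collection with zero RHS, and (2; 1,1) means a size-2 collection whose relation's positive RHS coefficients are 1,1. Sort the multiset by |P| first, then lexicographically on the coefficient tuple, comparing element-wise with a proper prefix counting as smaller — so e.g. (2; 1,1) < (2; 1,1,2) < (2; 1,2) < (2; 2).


Σ has 5 primitive collections:

  P = {1,4}:  v_{1} + v_{4} = 0 ; sig = (2; —)
  P = {1,3}:  v_{1} + v_{3} = v_{2} ; sig = (2; 1)
  P = {2,4}:  v_{2} + v_{4} = v_{3} ; sig = (2; 1)
  P = {3,5}:  v_{3} + v_{5} = v_{1} ; sig = (2; 1)
  P = {2,5}:  v_{2} + v_{5} = 2·v_{1} ; sig = (2; 2)

Sorted signature multiset PRS(X):
[(2; —), (2; 1), (2; 1), (2; 1), (2; 2)]


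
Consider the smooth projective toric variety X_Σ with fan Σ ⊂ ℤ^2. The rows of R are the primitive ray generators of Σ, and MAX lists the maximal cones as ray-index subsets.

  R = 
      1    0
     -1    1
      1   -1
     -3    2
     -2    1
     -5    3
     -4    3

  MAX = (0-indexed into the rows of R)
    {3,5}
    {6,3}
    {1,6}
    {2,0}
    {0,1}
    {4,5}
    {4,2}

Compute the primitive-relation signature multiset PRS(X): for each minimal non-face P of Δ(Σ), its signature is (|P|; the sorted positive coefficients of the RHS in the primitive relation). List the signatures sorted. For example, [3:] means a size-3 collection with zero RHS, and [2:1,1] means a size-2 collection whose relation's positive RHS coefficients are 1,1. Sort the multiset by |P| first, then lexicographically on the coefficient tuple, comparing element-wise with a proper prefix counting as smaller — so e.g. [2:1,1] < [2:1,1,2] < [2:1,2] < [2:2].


Minimal non-faces — 14 found among 7 rays, 7 max cones:

  {1,2}:  v_{1} + v_{2} = 0  so sig = [2:]
  {0,4}:  v_{0} + v_{4} = v_{1}  so sig = [2:1]
  {0,5}:  v_{0} + v_{5} = v_{6}  so sig = [2:1]
  {1,3}:  v_{1} + v_{3} = v_{6}  so sig = [2:1]
  {1,4}:  v_{1} + v_{4} = v_{3}  so sig = [2:1]
  {2,3}:  v_{2} + v_{3} = v_{4}  so sig = [2:1]
  {2,6}:  v_{2} + v_{6} = v_{3}  so sig = [2:1]
  {3,4}:  v_{3} + v_{4} = v_{5}  so sig = [2:1]
  {0,3}:  v_{0} + v_{3} = 2·v_{1}  so sig = [2:2]
  {1,5}:  v_{1} + v_{5} = 2·v_{3}  so sig = [2:2]
  {2,5}:  v_{2} + v_{5} = 2·v_{4}  so sig = [2:2]
  {4,6}:  v_{4} + v_{6} = 2·v_{3}  so sig = [2:2]
  {0,6}:  v_{0} + v_{6} = 3·v_{1}  so sig = [2:3]
  {5,6}:  v_{5} + v_{6} = 3·v_{3}  so sig = [2:3]

Signatures (|P|; sorted positive RHS coefficients), sorted:
[[2:], [2:1], [2:1], [2:1], [2:1], [2:1], [2:1], [2:1], [2:2], [2:2], [2:2], [2:2], [2:3], [2:3]]


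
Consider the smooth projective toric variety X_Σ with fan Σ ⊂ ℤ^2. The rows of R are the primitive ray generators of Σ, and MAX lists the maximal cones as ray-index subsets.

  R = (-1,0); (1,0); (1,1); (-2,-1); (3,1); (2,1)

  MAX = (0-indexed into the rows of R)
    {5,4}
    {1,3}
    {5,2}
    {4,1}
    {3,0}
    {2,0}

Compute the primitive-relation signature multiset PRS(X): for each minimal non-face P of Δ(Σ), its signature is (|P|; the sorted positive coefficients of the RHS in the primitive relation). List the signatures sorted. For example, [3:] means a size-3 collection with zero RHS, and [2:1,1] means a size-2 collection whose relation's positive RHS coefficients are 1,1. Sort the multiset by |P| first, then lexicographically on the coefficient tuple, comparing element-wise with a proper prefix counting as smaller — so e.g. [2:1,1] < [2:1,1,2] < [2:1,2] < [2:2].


Minimal non-faces — 9 found among 6 rays, 6 max cones:

  P={0,1}:  v_{0} + v_{1} = 0  ⇒ sig = [2:]
  P={3,5}:  v_{3} + v_{5} = 0  ⇒ sig = [2:]
  P={0,4}:  v_{0} + v_{4} = v_{5}  ⇒ sig = [2:1]
  P={0,5}:  v_{0} + v_{5} = v_{2}  ⇒ sig = [2:1]
  P={1,2}:  v_{1} + v_{2} = v_{5}  ⇒ sig = [2:1]
  P={1,5}:  v_{1} + v_{5} = v_{4}  ⇒ sig = [2:1]
  P={2,3}:  v_{2} + v_{3} = v_{0}  ⇒ sig = [2:1]
  P={3,4}:  v_{3} + v_{4} = v_{1}  ⇒ sig = [2:1]
  P={2,4}:  v_{2} + v_{4} = 2·v_{5}  ⇒ sig = [2:2]

so the primitive-relation signature multiset is
    [2:]
    [2:]
    [2:1]
    [2:1]
    [2:1]
    [2:1]
    [2:1]
    [2:1]
    [2:2]


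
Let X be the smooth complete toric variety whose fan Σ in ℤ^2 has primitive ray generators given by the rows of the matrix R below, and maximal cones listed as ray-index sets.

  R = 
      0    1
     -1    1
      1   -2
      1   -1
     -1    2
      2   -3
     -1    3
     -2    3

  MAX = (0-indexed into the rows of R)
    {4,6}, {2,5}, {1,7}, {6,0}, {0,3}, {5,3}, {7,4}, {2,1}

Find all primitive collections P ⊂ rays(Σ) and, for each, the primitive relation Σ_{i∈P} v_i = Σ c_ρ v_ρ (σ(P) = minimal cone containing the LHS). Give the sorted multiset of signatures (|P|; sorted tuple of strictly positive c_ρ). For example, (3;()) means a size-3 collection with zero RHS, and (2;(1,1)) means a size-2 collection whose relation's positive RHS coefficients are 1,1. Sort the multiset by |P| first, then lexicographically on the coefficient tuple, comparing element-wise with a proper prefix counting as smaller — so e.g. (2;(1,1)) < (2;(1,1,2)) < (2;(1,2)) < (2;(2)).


The 20 primitive collections of Σ (r=8, n=2):

  P = {1,3}:  v_{1} + v_{3} = 0  ⇒ sig = (2;())
  P = {2,4}:  v_{2} + v_{4} = 0  ⇒ sig = (2;())
  P = {5,7}:  v_{5} + v_{7} = 0  ⇒ sig = (2;())
  P = {0,1}:  v_{0} + v_{1} = v_{4}  ⇒ sig = (2;(1))
  P = {0,2}:  v_{0} + v_{2} = v_{3}  ⇒ sig = (2;(1))
  P = {0,4}:  v_{0} + v_{4} = v_{6}  ⇒ sig = (2;(1))
  P = {1,4}:  v_{1} + v_{4} = v_{7}  ⇒ sig = (2;(1))
  P = {1,5}:  v_{1} + v_{5} = v_{2}  ⇒ sig = (2;(1))
  P = {2,3}:  v_{2} + v_{3} = v_{5}  ⇒ sig = (2;(1))
  P = {2,6}:  v_{2} + v_{6} = v_{0}  ⇒ sig = (2;(1))
  P = {2,7}:  v_{2} + v_{7} = v_{1}  ⇒ sig = (2;(1))
  P = {3,4}:  v_{3} + v_{4} = v_{0}  ⇒ sig = (2;(1))
  P = {3,7}:  v_{3} + v_{7} = v_{4}  ⇒ sig = (2;(1))
  P = {4,5}:  v_{4} + v_{5} = v_{3}  ⇒ sig = (2;(1))
  P = {5,6}:  v_{5} + v_{6} = v_{0} + v_{3}  ⇒ sig = (2;(1,1))
  P = {0,5}:  v_{0} + v_{5} = 2·v_{3}  ⇒ sig = (2;(2))
  P = {0,7}:  v_{0} + v_{7} = 2·v_{4}  ⇒ sig = (2;(2))
  P = {1,6}:  v_{1} + v_{6} = 2·v_{4}  ⇒ sig = (2;(2))
  P = {3,6}:  v_{3} + v_{6} = 2·v_{0}  ⇒ sig = (2;(2))
  P = {6,7}:  v_{6} + v_{7} = 3·v_{4}  ⇒ sig = (2;(3))

Signatures (|P|; sorted positive RHS coefficients), sorted:
    (2;())
    (2;())
    (2;())
    (2;(1))
    (2;(1))
    (2;(1))
    (2;(1))
    (2;(1))
    (2;(1))
    (2;(1))
    (2;(1))
    (2;(1))
    (2;(1))
    (2;(1))
    (2;(1,1))
    (2;(2))
    (2;(2))
    (2;(2))
    (2;(2))
    (2;(3))


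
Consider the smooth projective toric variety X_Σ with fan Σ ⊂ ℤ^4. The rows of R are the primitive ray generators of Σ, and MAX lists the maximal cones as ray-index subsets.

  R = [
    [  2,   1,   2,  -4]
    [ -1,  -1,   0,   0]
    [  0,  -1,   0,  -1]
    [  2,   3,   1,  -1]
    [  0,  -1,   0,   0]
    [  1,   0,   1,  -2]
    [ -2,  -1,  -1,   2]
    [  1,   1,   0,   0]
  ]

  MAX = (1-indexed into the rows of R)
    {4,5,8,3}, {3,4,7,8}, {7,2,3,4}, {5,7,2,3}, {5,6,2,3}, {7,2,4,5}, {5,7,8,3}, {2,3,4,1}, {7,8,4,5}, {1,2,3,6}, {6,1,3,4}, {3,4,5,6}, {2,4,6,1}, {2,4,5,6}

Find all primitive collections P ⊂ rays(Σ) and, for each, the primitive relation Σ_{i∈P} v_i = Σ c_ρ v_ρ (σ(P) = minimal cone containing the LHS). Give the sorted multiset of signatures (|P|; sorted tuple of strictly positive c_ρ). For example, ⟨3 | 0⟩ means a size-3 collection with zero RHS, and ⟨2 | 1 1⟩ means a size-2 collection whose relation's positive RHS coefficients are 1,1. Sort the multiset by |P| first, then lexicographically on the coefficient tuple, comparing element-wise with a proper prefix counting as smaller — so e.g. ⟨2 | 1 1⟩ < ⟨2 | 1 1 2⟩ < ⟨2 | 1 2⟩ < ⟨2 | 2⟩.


|primitive collections| = 9. Relations:

  {2,8}:  v_{2} + v_{8} = 0 ; sig = ⟨2 | 0⟩
  {6,7}:  v_{6} + v_{7} = v_{2} ; sig = ⟨2 | 1⟩
  {1,8}:  v_{1} + v_{8} = v_{3} + v_{4} + v_{6} ; sig = ⟨2 | 1 1 1⟩
  {6,8}:  v_{6} + v_{8} = v_{3} + v_{4} + v_{5} ; sig = ⟨2 | 1 1 1⟩
  {1,7}:  v_{1} + v_{7} = 2·v_{2} + v_{3} + v_{4} ; sig = ⟨2 | 1 1 2⟩
  {1,5}:  v_{1} + v_{5} = 2·v_{6} ; sig = ⟨2 | 2⟩
  {3,4,5,7}:  v_{3} + v_{4} + v_{5} + v_{7} = 0 ; sig = ⟨4 | 0⟩
  {2,3,4,5}:  v_{2} + v_{3} + v_{4} + v_{5} = v_{6} ; sig = ⟨4 | 1⟩
  {2,3,4,6}:  v_{2} + v_{3} + v_{4} + v_{6} = v_{1} ; sig = ⟨4 | 1⟩

Signatures (|P|; sorted positive RHS coefficients), sorted:
    |P|=2: 6 collections, coeffs (), (1), (1,1,1), (1,1,1), (1,1,2), (2)
    |P|=4: 3 collections, coeffs (), (1), (1)


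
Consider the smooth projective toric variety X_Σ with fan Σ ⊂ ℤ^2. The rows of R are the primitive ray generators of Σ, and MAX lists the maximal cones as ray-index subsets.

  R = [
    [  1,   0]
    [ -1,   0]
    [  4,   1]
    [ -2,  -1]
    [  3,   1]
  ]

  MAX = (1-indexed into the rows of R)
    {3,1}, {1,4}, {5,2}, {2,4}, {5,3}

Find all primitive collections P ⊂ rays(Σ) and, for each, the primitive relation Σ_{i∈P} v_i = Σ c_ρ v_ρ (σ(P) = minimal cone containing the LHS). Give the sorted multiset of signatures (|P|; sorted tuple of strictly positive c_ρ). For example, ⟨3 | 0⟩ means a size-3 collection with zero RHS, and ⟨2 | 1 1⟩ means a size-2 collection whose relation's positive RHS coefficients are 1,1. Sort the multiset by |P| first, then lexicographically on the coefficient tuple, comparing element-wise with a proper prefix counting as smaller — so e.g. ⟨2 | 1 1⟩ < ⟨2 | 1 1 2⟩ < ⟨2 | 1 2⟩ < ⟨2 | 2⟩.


Primitive collections (5):

  {1,2}:  v_{1} + v_{2} = 0  ⇒ sig = ⟨2 | 0⟩
  {1,5}:  v_{1} + v_{5} = v_{3}  ⇒ sig = ⟨2 | 1⟩
  {2,3}:  v_{2} + v_{3} = v_{5}  ⇒ sig = ⟨2 | 1⟩
  {4,5}:  v_{4} + v_{5} = v_{1}  ⇒ sig = ⟨2 | 1⟩
  {3,4}:  v_{3} + v_{4} = 2·v_{1}  ⇒ sig = ⟨2 | 2⟩

Sorted signature multiset PRS(X):
    |P|=2: 5 collections, coeffs (), (1), (1), (1), (2)


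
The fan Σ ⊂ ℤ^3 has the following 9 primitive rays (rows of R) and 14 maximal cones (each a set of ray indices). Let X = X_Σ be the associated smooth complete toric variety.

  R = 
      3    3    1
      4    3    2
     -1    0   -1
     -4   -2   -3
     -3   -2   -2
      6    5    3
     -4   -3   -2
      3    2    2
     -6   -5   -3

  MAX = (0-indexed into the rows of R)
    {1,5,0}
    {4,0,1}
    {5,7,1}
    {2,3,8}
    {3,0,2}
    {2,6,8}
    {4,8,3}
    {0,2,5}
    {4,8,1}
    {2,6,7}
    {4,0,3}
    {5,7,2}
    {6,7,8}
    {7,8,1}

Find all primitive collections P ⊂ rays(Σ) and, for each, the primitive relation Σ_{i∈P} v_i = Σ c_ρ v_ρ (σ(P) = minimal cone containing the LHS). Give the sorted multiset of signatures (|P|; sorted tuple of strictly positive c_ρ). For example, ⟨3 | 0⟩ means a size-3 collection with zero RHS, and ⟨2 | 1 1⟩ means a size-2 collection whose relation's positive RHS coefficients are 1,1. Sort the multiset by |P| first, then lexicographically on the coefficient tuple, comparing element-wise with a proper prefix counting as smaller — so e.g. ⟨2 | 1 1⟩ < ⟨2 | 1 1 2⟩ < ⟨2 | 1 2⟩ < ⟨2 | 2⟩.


Primitive collections (16):

  P={1,6}:  v_{1} + v_{6} = 0  so sig = ⟨2 | 0⟩
  P={4,7}:  v_{4} + v_{7} = 0  so sig = ⟨2 | 0⟩
  P={5,8}:  v_{5} + v_{8} = 0  so sig = ⟨2 | 0⟩
  P={0,6}:  v_{0} + v_{6} = v_{2}  so sig = ⟨2 | 1⟩
  P={0,7}:  v_{0} + v_{7} = v_{5}  so sig = ⟨2 | 1⟩
  P={0,8}:  v_{0} + v_{8} = v_{4}  so sig = ⟨2 | 1⟩
  P={1,2}:  v_{1} + v_{2} = v_{0}  so sig = ⟨2 | 1⟩
  P={2,4}:  v_{2} + v_{4} = v_{3}  so sig = ⟨2 | 1⟩
  P={3,7}:  v_{3} + v_{7} = v_{2}  so sig = ⟨2 | 1⟩
  P={4,5}:  v_{4} + v_{5} = v_{0}  so sig = ⟨2 | 1⟩
  P={1,3}:  v_{1} + v_{3} = v_{0} + v_{4}  so sig = ⟨2 | 1 1⟩
  P={3,5}:  v_{3} + v_{5} = v_{0} + v_{2}  so sig = ⟨2 | 1 1⟩
  P={4,6}:  v_{4} + v_{6} = v_{2} + v_{8}  so sig = ⟨2 | 1 1⟩
  P={5,6}:  v_{5} + v_{6} = v_{2} + v_{7}  so sig = ⟨2 | 1 1⟩
  P={3,6}:  v_{3} + v_{6} = 2·v_{2} + v_{8}  so sig = ⟨2 | 1 2⟩
  P={2,7,8}:  v_{2} + v_{7} + v_{8} = v_{6}  so sig = ⟨3 | 1⟩

so the primitive-relation signature multiset is
{ ⟨2 | 0⟩ ×3,  ⟨2 | 1⟩ ×7,  ⟨2 | 1 1⟩ ×4,  ⟨2 | 1 2⟩,  ⟨3 | 1⟩ }


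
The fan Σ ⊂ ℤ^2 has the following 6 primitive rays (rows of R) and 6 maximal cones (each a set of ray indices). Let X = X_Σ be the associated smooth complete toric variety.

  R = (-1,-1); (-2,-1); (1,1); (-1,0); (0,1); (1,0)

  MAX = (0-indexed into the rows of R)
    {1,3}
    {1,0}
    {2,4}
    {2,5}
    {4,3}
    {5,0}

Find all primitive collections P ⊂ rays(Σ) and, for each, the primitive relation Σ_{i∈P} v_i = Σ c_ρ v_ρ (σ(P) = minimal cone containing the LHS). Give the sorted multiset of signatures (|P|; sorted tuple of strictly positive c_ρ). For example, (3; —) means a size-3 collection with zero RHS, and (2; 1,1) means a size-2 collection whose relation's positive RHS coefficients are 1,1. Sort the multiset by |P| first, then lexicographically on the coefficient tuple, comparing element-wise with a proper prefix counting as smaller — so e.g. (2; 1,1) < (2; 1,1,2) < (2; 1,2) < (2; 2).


Primitive collections (9):

  {0,2}:  v_{0} + v_{2} = 0 — sig = (2; —)
  {3,5}:  v_{3} + v_{5} = 0 — sig = (2; —)
  {0,3}:  v_{0} + v_{3} = v_{1} — sig = (2; 1)
  {0,4}:  v_{0} + v_{4} = v_{3} — sig = (2; 1)
  {1,2}:  v_{1} + v_{2} = v_{3} — sig = (2; 1)
  {1,5}:  v_{1} + v_{5} = v_{0} — sig = (2; 1)
  {2,3}:  v_{2} + v_{3} = v_{4} — sig = (2; 1)
  {4,5}:  v_{4} + v_{5} = v_{2} — sig = (2; 1)
  {1,4}:  v_{1} + v_{4} = 2·v_{3} — sig = (2; 2)

Signatures (|P|; sorted positive RHS coefficients), sorted:
{ (2; —) ×2,  (2; 1) ×6,  (2; 2) }


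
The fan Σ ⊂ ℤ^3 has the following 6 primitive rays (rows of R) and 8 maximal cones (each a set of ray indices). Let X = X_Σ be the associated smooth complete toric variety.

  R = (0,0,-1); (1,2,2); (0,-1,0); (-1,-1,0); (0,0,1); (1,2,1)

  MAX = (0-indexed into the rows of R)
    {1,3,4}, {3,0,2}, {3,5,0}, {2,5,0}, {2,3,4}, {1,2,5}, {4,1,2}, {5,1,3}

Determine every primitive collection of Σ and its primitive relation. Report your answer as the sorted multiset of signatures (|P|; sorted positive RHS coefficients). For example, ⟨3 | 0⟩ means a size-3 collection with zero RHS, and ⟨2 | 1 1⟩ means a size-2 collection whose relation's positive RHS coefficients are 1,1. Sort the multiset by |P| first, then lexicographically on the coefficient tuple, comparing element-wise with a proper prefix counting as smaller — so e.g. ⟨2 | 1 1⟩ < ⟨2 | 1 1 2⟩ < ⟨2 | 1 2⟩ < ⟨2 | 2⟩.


|primitive collections| = 5. Relations:

  • {0,4}:  v_{0} + v_{4} = 0  →  sig = ⟨2 | 0⟩
  • {0,1}:  v_{0} + v_{1} = v_{5}  →  sig = ⟨2 | 1⟩
  • {4,5}:  v_{4} + v_{5} = v_{1}  →  sig = ⟨2 | 1⟩
  • {2,3,5}:  v_{2} + v_{3} + v_{5} = v_{4}  →  sig = ⟨3 | 1⟩
  • {1,2,3}:  v_{1} + v_{2} + v_{3} = 2·v_{4}  →  sig = ⟨3 | 2⟩

so the primitive-relation signature multiset is
    |P|=2: 3 collections, coeffs (), (1), (1)
    |P|=3: 2 collections, coeffs (1), (2)
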